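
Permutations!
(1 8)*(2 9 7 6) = (1 8)(2 9 7 6) = [0, 8, 9, 3, 4, 5, 2, 6, 1, 7]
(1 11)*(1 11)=(11)=[0, 1, 2, 3, 4, 5, 6, 7, 8, 9, 10, 11]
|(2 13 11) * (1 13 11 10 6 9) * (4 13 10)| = |(1 10 6 9)(2 11)(4 13)| = 4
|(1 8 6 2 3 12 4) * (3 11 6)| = |(1 8 3 12 4)(2 11 6)| = 15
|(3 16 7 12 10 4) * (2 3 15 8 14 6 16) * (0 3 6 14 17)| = |(0 3 2 6 16 7 12 10 4 15 8 17)| = 12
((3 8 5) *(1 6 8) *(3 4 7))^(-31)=(1 4 6 7 8 3 5)=[0, 4, 2, 5, 6, 1, 7, 8, 3]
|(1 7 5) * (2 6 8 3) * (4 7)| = 4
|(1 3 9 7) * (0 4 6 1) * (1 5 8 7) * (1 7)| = |(0 4 6 5 8 1 3 9 7)| = 9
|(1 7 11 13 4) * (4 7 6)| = 3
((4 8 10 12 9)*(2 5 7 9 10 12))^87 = (2 10 12 8 4 9 7 5) = [0, 1, 10, 3, 9, 2, 6, 5, 4, 7, 12, 11, 8]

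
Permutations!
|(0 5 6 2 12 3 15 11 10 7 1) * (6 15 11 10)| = |(0 5 15 10 7 1)(2 12 3 11 6)| = 30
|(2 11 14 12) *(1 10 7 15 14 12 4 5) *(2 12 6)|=|(1 10 7 15 14 4 5)(2 11 6)|=21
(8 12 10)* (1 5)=(1 5)(8 12 10)=[0, 5, 2, 3, 4, 1, 6, 7, 12, 9, 8, 11, 10]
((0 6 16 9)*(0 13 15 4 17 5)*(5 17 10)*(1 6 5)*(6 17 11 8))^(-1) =(0 5)(1 10 4 15 13 9 16 6 8 11 17) =[5, 10, 2, 3, 15, 0, 8, 7, 11, 16, 4, 17, 12, 9, 14, 13, 6, 1]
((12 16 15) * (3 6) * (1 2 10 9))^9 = (16)(1 2 10 9)(3 6) = [0, 2, 10, 6, 4, 5, 3, 7, 8, 1, 9, 11, 12, 13, 14, 15, 16]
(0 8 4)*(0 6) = (0 8 4 6) = [8, 1, 2, 3, 6, 5, 0, 7, 4]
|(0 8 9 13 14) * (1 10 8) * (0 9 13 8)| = |(0 1 10)(8 13 14 9)| = 12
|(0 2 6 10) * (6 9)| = 5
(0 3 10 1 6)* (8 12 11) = (0 3 10 1 6)(8 12 11) = [3, 6, 2, 10, 4, 5, 0, 7, 12, 9, 1, 8, 11]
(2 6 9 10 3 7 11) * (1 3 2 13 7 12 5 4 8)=[0, 3, 6, 12, 8, 4, 9, 11, 1, 10, 2, 13, 5, 7]=(1 3 12 5 4 8)(2 6 9 10)(7 11 13)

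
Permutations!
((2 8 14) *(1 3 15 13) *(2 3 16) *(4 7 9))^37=(1 3 2 13 14 16 15 8)(4 7 9)=[0, 3, 13, 2, 7, 5, 6, 9, 1, 4, 10, 11, 12, 14, 16, 8, 15]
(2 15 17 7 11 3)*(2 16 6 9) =(2 15 17 7 11 3 16 6 9) =[0, 1, 15, 16, 4, 5, 9, 11, 8, 2, 10, 3, 12, 13, 14, 17, 6, 7]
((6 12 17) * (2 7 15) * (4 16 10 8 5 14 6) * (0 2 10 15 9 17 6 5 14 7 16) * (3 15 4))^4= (3 14 17 8 9 10 7 15 5)= [0, 1, 2, 14, 4, 3, 6, 15, 9, 10, 7, 11, 12, 13, 17, 5, 16, 8]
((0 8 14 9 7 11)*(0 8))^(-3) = (7 8 9 11 14) = [0, 1, 2, 3, 4, 5, 6, 8, 9, 11, 10, 14, 12, 13, 7]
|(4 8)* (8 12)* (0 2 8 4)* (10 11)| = 6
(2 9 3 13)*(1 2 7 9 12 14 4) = (1 2 12 14 4)(3 13 7 9) = [0, 2, 12, 13, 1, 5, 6, 9, 8, 3, 10, 11, 14, 7, 4]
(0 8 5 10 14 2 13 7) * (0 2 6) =(0 8 5 10 14 6)(2 13 7) =[8, 1, 13, 3, 4, 10, 0, 2, 5, 9, 14, 11, 12, 7, 6]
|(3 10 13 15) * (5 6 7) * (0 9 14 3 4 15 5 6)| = |(0 9 14 3 10 13 5)(4 15)(6 7)| = 14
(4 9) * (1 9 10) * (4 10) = (1 9 10) = [0, 9, 2, 3, 4, 5, 6, 7, 8, 10, 1]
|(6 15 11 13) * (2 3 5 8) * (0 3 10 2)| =|(0 3 5 8)(2 10)(6 15 11 13)| =4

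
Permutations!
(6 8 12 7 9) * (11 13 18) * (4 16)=(4 16)(6 8 12 7 9)(11 13 18)=[0, 1, 2, 3, 16, 5, 8, 9, 12, 6, 10, 13, 7, 18, 14, 15, 4, 17, 11]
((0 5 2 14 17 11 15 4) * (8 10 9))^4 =(0 17)(2 15)(4 14)(5 11)(8 10 9) =[17, 1, 15, 3, 14, 11, 6, 7, 10, 8, 9, 5, 12, 13, 4, 2, 16, 0]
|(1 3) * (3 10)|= 3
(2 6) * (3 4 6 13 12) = (2 13 12 3 4 6) = [0, 1, 13, 4, 6, 5, 2, 7, 8, 9, 10, 11, 3, 12]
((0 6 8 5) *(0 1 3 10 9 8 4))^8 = (0 4 6)(1 10 8)(3 9 5) = [4, 10, 2, 9, 6, 3, 0, 7, 1, 5, 8]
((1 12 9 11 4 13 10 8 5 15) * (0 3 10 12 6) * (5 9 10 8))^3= [9, 3, 2, 11, 10, 6, 8, 7, 4, 13, 1, 12, 15, 5, 14, 0]= (0 9 13 5 6 8 4 10 1 3 11 12 15)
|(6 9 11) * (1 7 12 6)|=|(1 7 12 6 9 11)|=6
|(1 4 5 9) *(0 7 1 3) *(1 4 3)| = |(0 7 4 5 9 1 3)| = 7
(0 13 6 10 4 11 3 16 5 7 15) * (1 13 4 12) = (0 4 11 3 16 5 7 15)(1 13 6 10 12) = [4, 13, 2, 16, 11, 7, 10, 15, 8, 9, 12, 3, 1, 6, 14, 0, 5]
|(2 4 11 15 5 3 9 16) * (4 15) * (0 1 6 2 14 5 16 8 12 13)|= |(0 1 6 2 15 16 14 5 3 9 8 12 13)(4 11)|= 26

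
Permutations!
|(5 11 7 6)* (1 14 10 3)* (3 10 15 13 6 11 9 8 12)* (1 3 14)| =8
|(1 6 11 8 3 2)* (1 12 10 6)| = |(2 12 10 6 11 8 3)| = 7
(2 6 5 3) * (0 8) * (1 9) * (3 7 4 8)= [3, 9, 6, 2, 8, 7, 5, 4, 0, 1]= (0 3 2 6 5 7 4 8)(1 9)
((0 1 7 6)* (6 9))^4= (0 6 9 7 1)= [6, 0, 2, 3, 4, 5, 9, 1, 8, 7]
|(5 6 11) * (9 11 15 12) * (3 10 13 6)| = |(3 10 13 6 15 12 9 11 5)| = 9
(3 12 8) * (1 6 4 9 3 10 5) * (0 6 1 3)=(0 6 4 9)(3 12 8 10 5)=[6, 1, 2, 12, 9, 3, 4, 7, 10, 0, 5, 11, 8]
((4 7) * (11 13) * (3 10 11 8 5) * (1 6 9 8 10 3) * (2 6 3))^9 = [0, 2, 9, 6, 7, 3, 8, 4, 1, 5, 10, 11, 12, 13] = (13)(1 2 9 5 3 6 8)(4 7)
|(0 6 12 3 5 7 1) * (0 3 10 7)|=8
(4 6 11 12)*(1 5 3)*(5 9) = (1 9 5 3)(4 6 11 12) = [0, 9, 2, 1, 6, 3, 11, 7, 8, 5, 10, 12, 4]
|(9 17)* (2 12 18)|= |(2 12 18)(9 17)|= 6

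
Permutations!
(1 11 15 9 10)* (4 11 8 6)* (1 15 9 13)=(1 8 6 4 11 9 10 15 13)=[0, 8, 2, 3, 11, 5, 4, 7, 6, 10, 15, 9, 12, 1, 14, 13]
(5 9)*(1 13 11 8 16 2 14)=[0, 13, 14, 3, 4, 9, 6, 7, 16, 5, 10, 8, 12, 11, 1, 15, 2]=(1 13 11 8 16 2 14)(5 9)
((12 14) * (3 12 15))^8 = (15) = [0, 1, 2, 3, 4, 5, 6, 7, 8, 9, 10, 11, 12, 13, 14, 15]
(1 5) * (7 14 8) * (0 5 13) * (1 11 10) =[5, 13, 2, 3, 4, 11, 6, 14, 7, 9, 1, 10, 12, 0, 8] =(0 5 11 10 1 13)(7 14 8)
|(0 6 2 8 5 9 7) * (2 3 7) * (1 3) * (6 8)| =|(0 8 5 9 2 6 1 3 7)| =9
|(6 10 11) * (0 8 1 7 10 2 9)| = 9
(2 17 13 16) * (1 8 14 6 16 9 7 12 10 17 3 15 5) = [0, 8, 3, 15, 4, 1, 16, 12, 14, 7, 17, 11, 10, 9, 6, 5, 2, 13] = (1 8 14 6 16 2 3 15 5)(7 12 10 17 13 9)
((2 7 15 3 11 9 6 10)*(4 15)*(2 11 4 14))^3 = (15)(6 9 11 10) = [0, 1, 2, 3, 4, 5, 9, 7, 8, 11, 6, 10, 12, 13, 14, 15]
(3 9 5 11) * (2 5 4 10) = (2 5 11 3 9 4 10) = [0, 1, 5, 9, 10, 11, 6, 7, 8, 4, 2, 3]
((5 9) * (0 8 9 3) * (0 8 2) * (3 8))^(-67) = (0 2)(5 9 8) = [2, 1, 0, 3, 4, 9, 6, 7, 5, 8]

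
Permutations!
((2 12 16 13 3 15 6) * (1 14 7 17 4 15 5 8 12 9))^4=[0, 4, 7, 16, 9, 13, 14, 6, 3, 17, 10, 11, 5, 12, 15, 1, 8, 2]=(1 4 9 17 2 7 6 14 15)(3 16 8)(5 13 12)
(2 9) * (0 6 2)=(0 6 2 9)=[6, 1, 9, 3, 4, 5, 2, 7, 8, 0]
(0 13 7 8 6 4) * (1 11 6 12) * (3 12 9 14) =(0 13 7 8 9 14 3 12 1 11 6 4) =[13, 11, 2, 12, 0, 5, 4, 8, 9, 14, 10, 6, 1, 7, 3]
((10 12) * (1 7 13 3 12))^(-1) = (1 10 12 3 13 7) = [0, 10, 2, 13, 4, 5, 6, 1, 8, 9, 12, 11, 3, 7]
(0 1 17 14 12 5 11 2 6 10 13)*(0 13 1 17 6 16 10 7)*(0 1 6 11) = (0 17 14 12 5)(1 11 2 16 10 6 7) = [17, 11, 16, 3, 4, 0, 7, 1, 8, 9, 6, 2, 5, 13, 12, 15, 10, 14]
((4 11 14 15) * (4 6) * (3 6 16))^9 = (3 4 14 16 6 11 15) = [0, 1, 2, 4, 14, 5, 11, 7, 8, 9, 10, 15, 12, 13, 16, 3, 6]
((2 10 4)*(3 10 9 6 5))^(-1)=(2 4 10 3 5 6 9)=[0, 1, 4, 5, 10, 6, 9, 7, 8, 2, 3]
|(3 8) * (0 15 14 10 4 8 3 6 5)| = |(0 15 14 10 4 8 6 5)| = 8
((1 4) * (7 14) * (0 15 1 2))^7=(0 1 2 15 4)(7 14)=[1, 2, 15, 3, 0, 5, 6, 14, 8, 9, 10, 11, 12, 13, 7, 4]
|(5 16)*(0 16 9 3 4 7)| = |(0 16 5 9 3 4 7)| = 7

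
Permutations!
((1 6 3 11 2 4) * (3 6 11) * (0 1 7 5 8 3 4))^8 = (11)(3 5 4 8 7) = [0, 1, 2, 5, 8, 4, 6, 3, 7, 9, 10, 11]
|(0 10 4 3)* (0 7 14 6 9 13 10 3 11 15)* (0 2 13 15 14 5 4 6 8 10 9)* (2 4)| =|(0 3 7 5 2 13 9 15 4 11 14 8 10 6)| =14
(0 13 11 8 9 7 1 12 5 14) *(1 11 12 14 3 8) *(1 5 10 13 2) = [2, 14, 1, 8, 4, 3, 6, 11, 9, 7, 13, 5, 10, 12, 0] = (0 2 1 14)(3 8 9 7 11 5)(10 13 12)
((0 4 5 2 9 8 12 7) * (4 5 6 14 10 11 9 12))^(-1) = (0 7 12 2 5)(4 8 9 11 10 14 6) = [7, 1, 5, 3, 8, 0, 4, 12, 9, 11, 14, 10, 2, 13, 6]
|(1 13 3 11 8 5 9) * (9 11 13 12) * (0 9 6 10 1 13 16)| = 60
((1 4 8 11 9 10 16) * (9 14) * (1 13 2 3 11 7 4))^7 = (2 13 16 10 9 14 11 3)(4 8 7) = [0, 1, 13, 2, 8, 5, 6, 4, 7, 14, 9, 3, 12, 16, 11, 15, 10]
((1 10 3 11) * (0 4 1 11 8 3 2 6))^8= (11)(0 1 2)(4 10 6)= [1, 2, 0, 3, 10, 5, 4, 7, 8, 9, 6, 11]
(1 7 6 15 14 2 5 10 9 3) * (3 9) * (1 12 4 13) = (1 7 6 15 14 2 5 10 3 12 4 13) = [0, 7, 5, 12, 13, 10, 15, 6, 8, 9, 3, 11, 4, 1, 2, 14]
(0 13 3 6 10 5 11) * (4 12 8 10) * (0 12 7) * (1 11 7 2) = (0 13 3 6 4 2 1 11 12 8 10 5 7) = [13, 11, 1, 6, 2, 7, 4, 0, 10, 9, 5, 12, 8, 3]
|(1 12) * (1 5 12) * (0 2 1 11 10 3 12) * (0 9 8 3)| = 5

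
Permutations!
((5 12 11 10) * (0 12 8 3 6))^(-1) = (0 6 3 8 5 10 11 12) = [6, 1, 2, 8, 4, 10, 3, 7, 5, 9, 11, 12, 0]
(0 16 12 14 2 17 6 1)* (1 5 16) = (0 1)(2 17 6 5 16 12 14) = [1, 0, 17, 3, 4, 16, 5, 7, 8, 9, 10, 11, 14, 13, 2, 15, 12, 6]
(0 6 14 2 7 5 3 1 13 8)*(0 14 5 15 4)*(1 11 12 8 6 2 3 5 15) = (0 2 7 1 13 6 15 4)(3 11 12 8 14) = [2, 13, 7, 11, 0, 5, 15, 1, 14, 9, 10, 12, 8, 6, 3, 4]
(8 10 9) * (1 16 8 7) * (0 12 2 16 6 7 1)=(0 12 2 16 8 10 9 1 6 7)=[12, 6, 16, 3, 4, 5, 7, 0, 10, 1, 9, 11, 2, 13, 14, 15, 8]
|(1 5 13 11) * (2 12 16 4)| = |(1 5 13 11)(2 12 16 4)| = 4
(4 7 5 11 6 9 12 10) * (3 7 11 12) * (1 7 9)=(1 7 5 12 10 4 11 6)(3 9)=[0, 7, 2, 9, 11, 12, 1, 5, 8, 3, 4, 6, 10]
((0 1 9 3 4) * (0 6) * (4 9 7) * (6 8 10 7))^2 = (0 6 1)(4 10)(7 8) = [6, 0, 2, 3, 10, 5, 1, 8, 7, 9, 4]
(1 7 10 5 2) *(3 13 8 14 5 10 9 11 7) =[0, 3, 1, 13, 4, 2, 6, 9, 14, 11, 10, 7, 12, 8, 5] =(1 3 13 8 14 5 2)(7 9 11)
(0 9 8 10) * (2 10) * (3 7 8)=(0 9 3 7 8 2 10)=[9, 1, 10, 7, 4, 5, 6, 8, 2, 3, 0]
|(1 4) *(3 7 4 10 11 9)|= 7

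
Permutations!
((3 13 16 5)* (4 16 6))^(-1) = (3 5 16 4 6 13) = [0, 1, 2, 5, 6, 16, 13, 7, 8, 9, 10, 11, 12, 3, 14, 15, 4]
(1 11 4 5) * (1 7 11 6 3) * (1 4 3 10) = (1 6 10)(3 4 5 7 11) = [0, 6, 2, 4, 5, 7, 10, 11, 8, 9, 1, 3]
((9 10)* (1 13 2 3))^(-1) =(1 3 2 13)(9 10) =[0, 3, 13, 2, 4, 5, 6, 7, 8, 10, 9, 11, 12, 1]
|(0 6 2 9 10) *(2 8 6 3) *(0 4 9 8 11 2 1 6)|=21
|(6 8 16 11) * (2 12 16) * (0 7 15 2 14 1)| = |(0 7 15 2 12 16 11 6 8 14 1)| = 11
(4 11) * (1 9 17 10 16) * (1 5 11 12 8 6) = (1 9 17 10 16 5 11 4 12 8 6) = [0, 9, 2, 3, 12, 11, 1, 7, 6, 17, 16, 4, 8, 13, 14, 15, 5, 10]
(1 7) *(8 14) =(1 7)(8 14) =[0, 7, 2, 3, 4, 5, 6, 1, 14, 9, 10, 11, 12, 13, 8]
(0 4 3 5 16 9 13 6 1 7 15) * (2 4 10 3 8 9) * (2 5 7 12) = (0 10 3 7 15)(1 12 2 4 8 9 13 6)(5 16) = [10, 12, 4, 7, 8, 16, 1, 15, 9, 13, 3, 11, 2, 6, 14, 0, 5]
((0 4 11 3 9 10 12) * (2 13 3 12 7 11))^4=(0 3 11 2 10)(4 9 12 13 7)=[3, 1, 10, 11, 9, 5, 6, 4, 8, 12, 0, 2, 13, 7]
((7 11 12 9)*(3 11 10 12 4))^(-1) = [0, 1, 2, 4, 11, 5, 6, 9, 8, 12, 7, 3, 10] = (3 4 11)(7 9 12 10)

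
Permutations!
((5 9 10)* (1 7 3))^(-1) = (1 3 7)(5 10 9) = [0, 3, 2, 7, 4, 10, 6, 1, 8, 5, 9]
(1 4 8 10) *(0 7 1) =(0 7 1 4 8 10) =[7, 4, 2, 3, 8, 5, 6, 1, 10, 9, 0]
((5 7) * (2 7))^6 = (7) = [0, 1, 2, 3, 4, 5, 6, 7]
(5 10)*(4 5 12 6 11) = (4 5 10 12 6 11) = [0, 1, 2, 3, 5, 10, 11, 7, 8, 9, 12, 4, 6]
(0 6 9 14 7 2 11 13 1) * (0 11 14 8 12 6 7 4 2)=(0 7)(1 11 13)(2 14 4)(6 9 8 12)=[7, 11, 14, 3, 2, 5, 9, 0, 12, 8, 10, 13, 6, 1, 4]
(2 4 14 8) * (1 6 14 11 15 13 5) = [0, 6, 4, 3, 11, 1, 14, 7, 2, 9, 10, 15, 12, 5, 8, 13] = (1 6 14 8 2 4 11 15 13 5)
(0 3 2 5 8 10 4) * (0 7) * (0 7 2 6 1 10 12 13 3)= (1 10 4 2 5 8 12 13 3 6)= [0, 10, 5, 6, 2, 8, 1, 7, 12, 9, 4, 11, 13, 3]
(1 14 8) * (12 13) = (1 14 8)(12 13) = [0, 14, 2, 3, 4, 5, 6, 7, 1, 9, 10, 11, 13, 12, 8]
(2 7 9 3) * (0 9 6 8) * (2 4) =[9, 1, 7, 4, 2, 5, 8, 6, 0, 3] =(0 9 3 4 2 7 6 8)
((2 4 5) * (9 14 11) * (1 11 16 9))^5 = (1 11)(2 5 4)(9 16 14) = [0, 11, 5, 3, 2, 4, 6, 7, 8, 16, 10, 1, 12, 13, 9, 15, 14]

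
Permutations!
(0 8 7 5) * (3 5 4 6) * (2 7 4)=[8, 1, 7, 5, 6, 0, 3, 2, 4]=(0 8 4 6 3 5)(2 7)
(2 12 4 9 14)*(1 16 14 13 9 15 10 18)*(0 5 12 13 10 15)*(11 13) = (0 5 12 4)(1 16 14 2 11 13 9 10 18) = [5, 16, 11, 3, 0, 12, 6, 7, 8, 10, 18, 13, 4, 9, 2, 15, 14, 17, 1]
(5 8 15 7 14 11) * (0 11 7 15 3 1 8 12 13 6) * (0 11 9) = [9, 8, 2, 1, 4, 12, 11, 14, 3, 0, 10, 5, 13, 6, 7, 15] = (15)(0 9)(1 8 3)(5 12 13 6 11)(7 14)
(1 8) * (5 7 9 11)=[0, 8, 2, 3, 4, 7, 6, 9, 1, 11, 10, 5]=(1 8)(5 7 9 11)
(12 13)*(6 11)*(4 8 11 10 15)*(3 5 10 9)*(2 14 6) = (2 14 6 9 3 5 10 15 4 8 11)(12 13) = [0, 1, 14, 5, 8, 10, 9, 7, 11, 3, 15, 2, 13, 12, 6, 4]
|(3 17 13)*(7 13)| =4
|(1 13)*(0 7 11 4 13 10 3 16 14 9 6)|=12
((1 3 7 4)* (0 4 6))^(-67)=[6, 4, 2, 1, 0, 5, 7, 3]=(0 6 7 3 1 4)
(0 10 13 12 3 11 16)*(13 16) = (0 10 16)(3 11 13 12) = [10, 1, 2, 11, 4, 5, 6, 7, 8, 9, 16, 13, 3, 12, 14, 15, 0]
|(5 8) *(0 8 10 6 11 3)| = 7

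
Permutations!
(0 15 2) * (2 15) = [2, 1, 0, 3, 4, 5, 6, 7, 8, 9, 10, 11, 12, 13, 14, 15] = (15)(0 2)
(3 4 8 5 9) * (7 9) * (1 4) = [0, 4, 2, 1, 8, 7, 6, 9, 5, 3] = (1 4 8 5 7 9 3)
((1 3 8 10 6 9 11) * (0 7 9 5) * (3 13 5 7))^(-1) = (0 5 13 1 11 9 7 6 10 8 3) = [5, 11, 2, 0, 4, 13, 10, 6, 3, 7, 8, 9, 12, 1]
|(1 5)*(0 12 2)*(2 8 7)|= |(0 12 8 7 2)(1 5)|= 10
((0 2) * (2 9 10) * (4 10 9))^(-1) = [2, 1, 10, 3, 0, 5, 6, 7, 8, 9, 4] = (0 2 10 4)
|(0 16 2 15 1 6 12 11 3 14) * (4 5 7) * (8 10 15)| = |(0 16 2 8 10 15 1 6 12 11 3 14)(4 5 7)| = 12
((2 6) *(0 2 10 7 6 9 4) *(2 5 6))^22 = (0 9 7 6)(2 10 5 4) = [9, 1, 10, 3, 2, 4, 0, 6, 8, 7, 5]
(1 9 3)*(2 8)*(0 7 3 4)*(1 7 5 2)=(0 5 2 8 1 9 4)(3 7)=[5, 9, 8, 7, 0, 2, 6, 3, 1, 4]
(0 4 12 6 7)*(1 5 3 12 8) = (0 4 8 1 5 3 12 6 7) = [4, 5, 2, 12, 8, 3, 7, 0, 1, 9, 10, 11, 6]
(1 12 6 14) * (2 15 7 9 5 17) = [0, 12, 15, 3, 4, 17, 14, 9, 8, 5, 10, 11, 6, 13, 1, 7, 16, 2] = (1 12 6 14)(2 15 7 9 5 17)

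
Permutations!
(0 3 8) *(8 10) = [3, 1, 2, 10, 4, 5, 6, 7, 0, 9, 8] = (0 3 10 8)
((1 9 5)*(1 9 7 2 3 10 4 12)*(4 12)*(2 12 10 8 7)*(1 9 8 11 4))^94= (1 4 11 3 2)(5 9 12 7 8)= [0, 4, 1, 2, 11, 9, 6, 8, 5, 12, 10, 3, 7]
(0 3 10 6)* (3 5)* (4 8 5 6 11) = (0 6)(3 10 11 4 8 5) = [6, 1, 2, 10, 8, 3, 0, 7, 5, 9, 11, 4]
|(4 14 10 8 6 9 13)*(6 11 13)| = 6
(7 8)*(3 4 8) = (3 4 8 7) = [0, 1, 2, 4, 8, 5, 6, 3, 7]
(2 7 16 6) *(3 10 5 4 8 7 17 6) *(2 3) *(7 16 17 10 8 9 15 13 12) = (2 10 5 4 9 15 13 12 7 17 6 3 8 16) = [0, 1, 10, 8, 9, 4, 3, 17, 16, 15, 5, 11, 7, 12, 14, 13, 2, 6]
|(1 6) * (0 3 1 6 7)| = 4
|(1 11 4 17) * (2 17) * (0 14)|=10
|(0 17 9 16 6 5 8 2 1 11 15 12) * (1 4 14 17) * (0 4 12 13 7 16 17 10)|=30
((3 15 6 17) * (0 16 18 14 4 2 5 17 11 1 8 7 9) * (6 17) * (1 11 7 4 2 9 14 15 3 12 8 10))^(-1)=[9, 10, 14, 3, 8, 2, 5, 6, 12, 4, 1, 11, 17, 13, 7, 18, 0, 15, 16]=(0 9 4 8 12 17 15 18 16)(1 10)(2 14 7 6 5)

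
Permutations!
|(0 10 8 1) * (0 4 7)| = |(0 10 8 1 4 7)| = 6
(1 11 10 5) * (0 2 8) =[2, 11, 8, 3, 4, 1, 6, 7, 0, 9, 5, 10] =(0 2 8)(1 11 10 5)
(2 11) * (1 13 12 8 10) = (1 13 12 8 10)(2 11) = [0, 13, 11, 3, 4, 5, 6, 7, 10, 9, 1, 2, 8, 12]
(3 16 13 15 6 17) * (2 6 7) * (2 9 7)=(2 6 17 3 16 13 15)(7 9)=[0, 1, 6, 16, 4, 5, 17, 9, 8, 7, 10, 11, 12, 15, 14, 2, 13, 3]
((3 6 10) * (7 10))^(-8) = [0, 1, 2, 3, 4, 5, 6, 7, 8, 9, 10] = (10)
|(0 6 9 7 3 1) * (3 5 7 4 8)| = 14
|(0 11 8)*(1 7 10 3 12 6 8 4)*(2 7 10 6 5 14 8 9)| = |(0 11 4 1 10 3 12 5 14 8)(2 7 6 9)| = 20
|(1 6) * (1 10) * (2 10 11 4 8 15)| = |(1 6 11 4 8 15 2 10)| = 8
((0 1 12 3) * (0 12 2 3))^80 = (12) = [0, 1, 2, 3, 4, 5, 6, 7, 8, 9, 10, 11, 12]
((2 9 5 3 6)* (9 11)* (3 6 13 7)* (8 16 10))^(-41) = (2 6 5 9 11)(3 13 7)(8 16 10) = [0, 1, 6, 13, 4, 9, 5, 3, 16, 11, 8, 2, 12, 7, 14, 15, 10]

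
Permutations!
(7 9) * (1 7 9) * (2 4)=(9)(1 7)(2 4)=[0, 7, 4, 3, 2, 5, 6, 1, 8, 9]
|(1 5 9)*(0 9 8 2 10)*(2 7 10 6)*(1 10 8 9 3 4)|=14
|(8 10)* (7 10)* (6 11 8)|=|(6 11 8 7 10)|=5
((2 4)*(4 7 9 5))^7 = (2 9 4 7 5) = [0, 1, 9, 3, 7, 2, 6, 5, 8, 4]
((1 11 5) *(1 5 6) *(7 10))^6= (11)= [0, 1, 2, 3, 4, 5, 6, 7, 8, 9, 10, 11]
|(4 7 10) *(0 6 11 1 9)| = |(0 6 11 1 9)(4 7 10)| = 15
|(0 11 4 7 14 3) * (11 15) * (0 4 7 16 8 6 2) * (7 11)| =10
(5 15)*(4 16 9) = (4 16 9)(5 15) = [0, 1, 2, 3, 16, 15, 6, 7, 8, 4, 10, 11, 12, 13, 14, 5, 9]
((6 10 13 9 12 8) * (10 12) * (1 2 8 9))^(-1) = (1 13 10 9 12 6 8 2) = [0, 13, 1, 3, 4, 5, 8, 7, 2, 12, 9, 11, 6, 10]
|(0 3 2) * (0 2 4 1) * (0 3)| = |(1 3 4)| = 3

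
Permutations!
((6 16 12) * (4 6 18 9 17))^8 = (4 6 16 12 18 9 17) = [0, 1, 2, 3, 6, 5, 16, 7, 8, 17, 10, 11, 18, 13, 14, 15, 12, 4, 9]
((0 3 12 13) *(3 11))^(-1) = (0 13 12 3 11) = [13, 1, 2, 11, 4, 5, 6, 7, 8, 9, 10, 0, 3, 12]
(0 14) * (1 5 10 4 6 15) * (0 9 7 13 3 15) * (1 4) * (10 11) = [14, 5, 2, 15, 6, 11, 0, 13, 8, 7, 1, 10, 12, 3, 9, 4] = (0 14 9 7 13 3 15 4 6)(1 5 11 10)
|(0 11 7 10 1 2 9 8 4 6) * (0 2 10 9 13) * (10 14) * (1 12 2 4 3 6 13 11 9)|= 7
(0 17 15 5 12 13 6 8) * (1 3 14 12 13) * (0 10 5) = [17, 3, 2, 14, 4, 13, 8, 7, 10, 9, 5, 11, 1, 6, 12, 0, 16, 15] = (0 17 15)(1 3 14 12)(5 13 6 8 10)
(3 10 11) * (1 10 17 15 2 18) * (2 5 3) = (1 10 11 2 18)(3 17 15 5) = [0, 10, 18, 17, 4, 3, 6, 7, 8, 9, 11, 2, 12, 13, 14, 5, 16, 15, 1]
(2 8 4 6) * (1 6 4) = (1 6 2 8) = [0, 6, 8, 3, 4, 5, 2, 7, 1]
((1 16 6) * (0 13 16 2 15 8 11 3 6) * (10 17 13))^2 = (0 17 16 10 13)(1 15 11 6 2 8 3) = [17, 15, 8, 1, 4, 5, 2, 7, 3, 9, 13, 6, 12, 0, 14, 11, 10, 16]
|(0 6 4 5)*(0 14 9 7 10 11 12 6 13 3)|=|(0 13 3)(4 5 14 9 7 10 11 12 6)|=9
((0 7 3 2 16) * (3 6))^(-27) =(0 3)(2 7)(6 16) =[3, 1, 7, 0, 4, 5, 16, 2, 8, 9, 10, 11, 12, 13, 14, 15, 6]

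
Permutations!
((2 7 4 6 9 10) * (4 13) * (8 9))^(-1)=(2 10 9 8 6 4 13 7)=[0, 1, 10, 3, 13, 5, 4, 2, 6, 8, 9, 11, 12, 7]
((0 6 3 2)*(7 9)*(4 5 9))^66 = (0 3)(2 6)(4 9)(5 7) = [3, 1, 6, 0, 9, 7, 2, 5, 8, 4]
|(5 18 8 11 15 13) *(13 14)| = |(5 18 8 11 15 14 13)| = 7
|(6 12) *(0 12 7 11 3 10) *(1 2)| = |(0 12 6 7 11 3 10)(1 2)| = 14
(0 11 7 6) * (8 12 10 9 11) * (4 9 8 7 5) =[7, 1, 2, 3, 9, 4, 0, 6, 12, 11, 8, 5, 10] =(0 7 6)(4 9 11 5)(8 12 10)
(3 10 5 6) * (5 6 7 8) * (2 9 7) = [0, 1, 9, 10, 4, 2, 3, 8, 5, 7, 6] = (2 9 7 8 5)(3 10 6)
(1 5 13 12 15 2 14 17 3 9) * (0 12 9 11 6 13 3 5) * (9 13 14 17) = (0 12 15 2 17 5 3 11 6 14 9 1) = [12, 0, 17, 11, 4, 3, 14, 7, 8, 1, 10, 6, 15, 13, 9, 2, 16, 5]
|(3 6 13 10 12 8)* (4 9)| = 6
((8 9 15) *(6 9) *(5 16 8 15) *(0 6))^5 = (0 8 16 5 9 6) = [8, 1, 2, 3, 4, 9, 0, 7, 16, 6, 10, 11, 12, 13, 14, 15, 5]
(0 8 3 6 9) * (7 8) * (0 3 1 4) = (0 7 8 1 4)(3 6 9) = [7, 4, 2, 6, 0, 5, 9, 8, 1, 3]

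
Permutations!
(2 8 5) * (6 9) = (2 8 5)(6 9) = [0, 1, 8, 3, 4, 2, 9, 7, 5, 6]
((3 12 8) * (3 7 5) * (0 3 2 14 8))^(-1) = (0 12 3)(2 5 7 8 14) = [12, 1, 5, 0, 4, 7, 6, 8, 14, 9, 10, 11, 3, 13, 2]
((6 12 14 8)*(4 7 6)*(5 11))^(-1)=[0, 1, 2, 3, 8, 11, 7, 4, 14, 9, 10, 5, 6, 13, 12]=(4 8 14 12 6 7)(5 11)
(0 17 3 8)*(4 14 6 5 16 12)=(0 17 3 8)(4 14 6 5 16 12)=[17, 1, 2, 8, 14, 16, 5, 7, 0, 9, 10, 11, 4, 13, 6, 15, 12, 3]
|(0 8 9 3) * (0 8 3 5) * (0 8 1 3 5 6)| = |(0 5 8 9 6)(1 3)| = 10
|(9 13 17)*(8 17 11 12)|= 6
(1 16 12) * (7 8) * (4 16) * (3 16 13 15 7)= (1 4 13 15 7 8 3 16 12)= [0, 4, 2, 16, 13, 5, 6, 8, 3, 9, 10, 11, 1, 15, 14, 7, 12]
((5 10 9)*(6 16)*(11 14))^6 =(16) =[0, 1, 2, 3, 4, 5, 6, 7, 8, 9, 10, 11, 12, 13, 14, 15, 16]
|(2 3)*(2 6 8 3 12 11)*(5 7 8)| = 15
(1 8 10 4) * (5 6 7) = [0, 8, 2, 3, 1, 6, 7, 5, 10, 9, 4] = (1 8 10 4)(5 6 7)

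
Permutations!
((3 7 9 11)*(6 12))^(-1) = (3 11 9 7)(6 12) = [0, 1, 2, 11, 4, 5, 12, 3, 8, 7, 10, 9, 6]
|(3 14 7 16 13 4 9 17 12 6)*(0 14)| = 11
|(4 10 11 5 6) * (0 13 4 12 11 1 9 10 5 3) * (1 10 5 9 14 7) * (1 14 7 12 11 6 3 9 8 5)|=|(0 13 4 8 5 3)(1 7 14 12 6 11 9)|=42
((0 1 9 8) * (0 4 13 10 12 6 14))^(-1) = (0 14 6 12 10 13 4 8 9 1) = [14, 0, 2, 3, 8, 5, 12, 7, 9, 1, 13, 11, 10, 4, 6]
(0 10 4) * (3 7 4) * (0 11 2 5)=[10, 1, 5, 7, 11, 0, 6, 4, 8, 9, 3, 2]=(0 10 3 7 4 11 2 5)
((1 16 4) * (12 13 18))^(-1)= [0, 4, 2, 3, 16, 5, 6, 7, 8, 9, 10, 11, 18, 12, 14, 15, 1, 17, 13]= (1 4 16)(12 18 13)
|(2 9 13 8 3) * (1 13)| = |(1 13 8 3 2 9)| = 6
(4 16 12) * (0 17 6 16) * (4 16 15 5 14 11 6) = (0 17 4)(5 14 11 6 15)(12 16) = [17, 1, 2, 3, 0, 14, 15, 7, 8, 9, 10, 6, 16, 13, 11, 5, 12, 4]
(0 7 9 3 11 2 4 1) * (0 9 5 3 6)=(0 7 5 3 11 2 4 1 9 6)=[7, 9, 4, 11, 1, 3, 0, 5, 8, 6, 10, 2]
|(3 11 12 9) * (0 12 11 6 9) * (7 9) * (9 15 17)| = |(0 12)(3 6 7 15 17 9)| = 6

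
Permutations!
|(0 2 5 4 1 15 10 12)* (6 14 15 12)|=12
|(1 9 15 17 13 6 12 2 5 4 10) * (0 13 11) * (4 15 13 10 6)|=13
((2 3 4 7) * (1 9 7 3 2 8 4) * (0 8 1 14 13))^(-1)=(0 13 14 3 4 8)(1 7 9)=[13, 7, 2, 4, 8, 5, 6, 9, 0, 1, 10, 11, 12, 14, 3]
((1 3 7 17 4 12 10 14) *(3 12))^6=(1 10)(3 17)(4 7)(12 14)=[0, 10, 2, 17, 7, 5, 6, 4, 8, 9, 1, 11, 14, 13, 12, 15, 16, 3]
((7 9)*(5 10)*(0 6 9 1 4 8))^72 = [9, 8, 2, 3, 0, 5, 7, 4, 6, 1, 10] = (10)(0 9 1 8 6 7 4)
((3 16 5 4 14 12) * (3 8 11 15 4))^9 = (16)(4 8)(11 14)(12 15) = [0, 1, 2, 3, 8, 5, 6, 7, 4, 9, 10, 14, 15, 13, 11, 12, 16]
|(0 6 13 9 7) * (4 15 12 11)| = 20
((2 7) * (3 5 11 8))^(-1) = [0, 1, 7, 8, 4, 3, 6, 2, 11, 9, 10, 5] = (2 7)(3 8 11 5)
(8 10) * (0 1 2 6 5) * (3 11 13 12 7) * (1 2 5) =(0 2 6 1 5)(3 11 13 12 7)(8 10) =[2, 5, 6, 11, 4, 0, 1, 3, 10, 9, 8, 13, 7, 12]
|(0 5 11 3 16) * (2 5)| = 6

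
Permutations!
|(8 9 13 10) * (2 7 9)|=|(2 7 9 13 10 8)|=6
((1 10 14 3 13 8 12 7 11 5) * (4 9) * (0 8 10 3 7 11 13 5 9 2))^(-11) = (0 11 2 12 4 8 9)(1 3 5)(7 13 10 14) = [11, 3, 12, 5, 8, 1, 6, 13, 9, 0, 14, 2, 4, 10, 7]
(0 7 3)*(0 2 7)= (2 7 3)= [0, 1, 7, 2, 4, 5, 6, 3]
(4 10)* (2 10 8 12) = (2 10 4 8 12) = [0, 1, 10, 3, 8, 5, 6, 7, 12, 9, 4, 11, 2]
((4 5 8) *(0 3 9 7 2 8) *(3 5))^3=(0 5)(2 3)(4 7)(8 9)=[5, 1, 3, 2, 7, 0, 6, 4, 9, 8]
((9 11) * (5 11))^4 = (5 11 9) = [0, 1, 2, 3, 4, 11, 6, 7, 8, 5, 10, 9]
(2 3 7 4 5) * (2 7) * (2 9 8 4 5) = (2 3 9 8 4)(5 7) = [0, 1, 3, 9, 2, 7, 6, 5, 4, 8]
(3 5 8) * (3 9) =(3 5 8 9) =[0, 1, 2, 5, 4, 8, 6, 7, 9, 3]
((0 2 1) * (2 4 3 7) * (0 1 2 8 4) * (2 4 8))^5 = [0, 1, 4, 7, 3, 5, 6, 2, 8] = (8)(2 4 3 7)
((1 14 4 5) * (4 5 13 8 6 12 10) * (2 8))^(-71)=(1 14 5)(2 13 4 10 12 6 8)=[0, 14, 13, 3, 10, 1, 8, 7, 2, 9, 12, 11, 6, 4, 5]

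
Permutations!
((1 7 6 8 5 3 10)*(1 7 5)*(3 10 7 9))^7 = (1 8 6 7 3 9 10 5) = [0, 8, 2, 9, 4, 1, 7, 3, 6, 10, 5]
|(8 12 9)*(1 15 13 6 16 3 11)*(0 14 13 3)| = 60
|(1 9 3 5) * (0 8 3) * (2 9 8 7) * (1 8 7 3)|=|(0 3 5 8 1 7 2 9)|=8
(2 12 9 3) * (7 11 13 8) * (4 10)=(2 12 9 3)(4 10)(7 11 13 8)=[0, 1, 12, 2, 10, 5, 6, 11, 7, 3, 4, 13, 9, 8]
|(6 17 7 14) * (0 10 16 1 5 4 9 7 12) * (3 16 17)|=36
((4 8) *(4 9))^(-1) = (4 9 8) = [0, 1, 2, 3, 9, 5, 6, 7, 4, 8]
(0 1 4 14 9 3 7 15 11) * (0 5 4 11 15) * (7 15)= (0 1 11 5 4 14 9 3 15 7)= [1, 11, 2, 15, 14, 4, 6, 0, 8, 3, 10, 5, 12, 13, 9, 7]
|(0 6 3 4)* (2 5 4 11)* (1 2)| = 8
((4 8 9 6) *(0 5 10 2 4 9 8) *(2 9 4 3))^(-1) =(0 4 6 9 10 5)(2 3) =[4, 1, 3, 2, 6, 0, 9, 7, 8, 10, 5]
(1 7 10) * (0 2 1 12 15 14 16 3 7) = (0 2 1)(3 7 10 12 15 14 16) = [2, 0, 1, 7, 4, 5, 6, 10, 8, 9, 12, 11, 15, 13, 16, 14, 3]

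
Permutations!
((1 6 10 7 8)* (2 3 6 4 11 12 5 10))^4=(1 5)(2 3 6)(4 10)(7 11)(8 12)=[0, 5, 3, 6, 10, 1, 2, 11, 12, 9, 4, 7, 8]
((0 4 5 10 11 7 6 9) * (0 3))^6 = (0 6 10)(3 7 5)(4 9 11) = [6, 1, 2, 7, 9, 3, 10, 5, 8, 11, 0, 4]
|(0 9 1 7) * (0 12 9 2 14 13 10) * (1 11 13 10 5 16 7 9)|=|(0 2 14 10)(1 9 11 13 5 16 7 12)|=8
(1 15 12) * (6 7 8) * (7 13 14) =[0, 15, 2, 3, 4, 5, 13, 8, 6, 9, 10, 11, 1, 14, 7, 12] =(1 15 12)(6 13 14 7 8)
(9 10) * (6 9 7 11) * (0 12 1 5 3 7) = (0 12 1 5 3 7 11 6 9 10) = [12, 5, 2, 7, 4, 3, 9, 11, 8, 10, 0, 6, 1]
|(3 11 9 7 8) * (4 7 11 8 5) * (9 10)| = 6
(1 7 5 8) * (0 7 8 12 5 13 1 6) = (0 7 13 1 8 6)(5 12) = [7, 8, 2, 3, 4, 12, 0, 13, 6, 9, 10, 11, 5, 1]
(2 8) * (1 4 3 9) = (1 4 3 9)(2 8) = [0, 4, 8, 9, 3, 5, 6, 7, 2, 1]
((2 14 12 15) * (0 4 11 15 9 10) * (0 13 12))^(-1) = (0 14 2 15 11 4)(9 12 13 10) = [14, 1, 15, 3, 0, 5, 6, 7, 8, 12, 9, 4, 13, 10, 2, 11]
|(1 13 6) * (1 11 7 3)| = |(1 13 6 11 7 3)| = 6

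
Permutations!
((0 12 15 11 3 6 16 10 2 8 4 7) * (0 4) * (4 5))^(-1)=(0 8 2 10 16 6 3 11 15 12)(4 5 7)=[8, 1, 10, 11, 5, 7, 3, 4, 2, 9, 16, 15, 0, 13, 14, 12, 6]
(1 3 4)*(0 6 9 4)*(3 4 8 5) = (0 6 9 8 5 3)(1 4) = [6, 4, 2, 0, 1, 3, 9, 7, 5, 8]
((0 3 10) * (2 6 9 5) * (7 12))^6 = (12)(2 9)(5 6) = [0, 1, 9, 3, 4, 6, 5, 7, 8, 2, 10, 11, 12]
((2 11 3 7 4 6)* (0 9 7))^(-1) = (0 3 11 2 6 4 7 9) = [3, 1, 6, 11, 7, 5, 4, 9, 8, 0, 10, 2]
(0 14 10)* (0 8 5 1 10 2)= (0 14 2)(1 10 8 5)= [14, 10, 0, 3, 4, 1, 6, 7, 5, 9, 8, 11, 12, 13, 2]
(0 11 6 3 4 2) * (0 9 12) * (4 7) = (0 11 6 3 7 4 2 9 12) = [11, 1, 9, 7, 2, 5, 3, 4, 8, 12, 10, 6, 0]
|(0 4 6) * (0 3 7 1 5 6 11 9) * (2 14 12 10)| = 20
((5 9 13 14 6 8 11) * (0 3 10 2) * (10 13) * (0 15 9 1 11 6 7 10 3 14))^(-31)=(0 15 14 9 7 3 10 13 2)(1 5 11)(6 8)=[15, 5, 0, 10, 4, 11, 8, 3, 6, 7, 13, 1, 12, 2, 9, 14]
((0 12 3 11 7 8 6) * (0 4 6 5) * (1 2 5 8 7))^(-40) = (0 3 1 5 12 11 2) = [3, 5, 0, 1, 4, 12, 6, 7, 8, 9, 10, 2, 11]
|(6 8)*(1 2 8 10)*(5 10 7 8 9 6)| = 8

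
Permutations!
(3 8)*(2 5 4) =(2 5 4)(3 8) =[0, 1, 5, 8, 2, 4, 6, 7, 3]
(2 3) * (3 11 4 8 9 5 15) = (2 11 4 8 9 5 15 3) = [0, 1, 11, 2, 8, 15, 6, 7, 9, 5, 10, 4, 12, 13, 14, 3]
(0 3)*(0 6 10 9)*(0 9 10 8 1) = [3, 0, 2, 6, 4, 5, 8, 7, 1, 9, 10] = (10)(0 3 6 8 1)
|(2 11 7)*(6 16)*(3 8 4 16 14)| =6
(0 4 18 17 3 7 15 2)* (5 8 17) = [4, 1, 0, 7, 18, 8, 6, 15, 17, 9, 10, 11, 12, 13, 14, 2, 16, 3, 5] = (0 4 18 5 8 17 3 7 15 2)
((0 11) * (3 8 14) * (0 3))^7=(0 3 14 11 8)=[3, 1, 2, 14, 4, 5, 6, 7, 0, 9, 10, 8, 12, 13, 11]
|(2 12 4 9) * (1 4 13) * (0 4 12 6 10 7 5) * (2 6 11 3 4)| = |(0 2 11 3 4 9 6 10 7 5)(1 12 13)| = 30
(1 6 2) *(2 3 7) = (1 6 3 7 2) = [0, 6, 1, 7, 4, 5, 3, 2]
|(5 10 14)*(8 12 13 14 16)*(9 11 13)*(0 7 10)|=|(0 7 10 16 8 12 9 11 13 14 5)|=11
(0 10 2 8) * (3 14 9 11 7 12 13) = (0 10 2 8)(3 14 9 11 7 12 13) = [10, 1, 8, 14, 4, 5, 6, 12, 0, 11, 2, 7, 13, 3, 9]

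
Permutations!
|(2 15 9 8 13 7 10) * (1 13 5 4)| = |(1 13 7 10 2 15 9 8 5 4)| = 10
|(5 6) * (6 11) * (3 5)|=|(3 5 11 6)|=4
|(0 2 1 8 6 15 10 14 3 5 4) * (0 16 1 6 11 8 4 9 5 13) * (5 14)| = 30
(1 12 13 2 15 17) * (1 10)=(1 12 13 2 15 17 10)=[0, 12, 15, 3, 4, 5, 6, 7, 8, 9, 1, 11, 13, 2, 14, 17, 16, 10]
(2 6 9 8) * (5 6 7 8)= (2 7 8)(5 6 9)= [0, 1, 7, 3, 4, 6, 9, 8, 2, 5]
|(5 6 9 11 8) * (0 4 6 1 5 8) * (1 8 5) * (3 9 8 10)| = 9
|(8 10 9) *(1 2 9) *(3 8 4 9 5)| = 6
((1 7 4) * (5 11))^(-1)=[0, 4, 2, 3, 7, 11, 6, 1, 8, 9, 10, 5]=(1 4 7)(5 11)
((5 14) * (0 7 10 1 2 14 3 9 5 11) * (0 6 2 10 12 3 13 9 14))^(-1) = (0 2 6 11 14 3 12 7)(1 10)(5 9 13) = [2, 10, 6, 12, 4, 9, 11, 0, 8, 13, 1, 14, 7, 5, 3]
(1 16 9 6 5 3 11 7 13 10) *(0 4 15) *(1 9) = (0 4 15)(1 16)(3 11 7 13 10 9 6 5) = [4, 16, 2, 11, 15, 3, 5, 13, 8, 6, 9, 7, 12, 10, 14, 0, 1]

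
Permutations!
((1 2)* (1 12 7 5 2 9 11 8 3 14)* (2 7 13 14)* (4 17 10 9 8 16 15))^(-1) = (1 14 13 12 2 3 8)(4 15 16 11 9 10 17)(5 7) = [0, 14, 3, 8, 15, 7, 6, 5, 1, 10, 17, 9, 2, 12, 13, 16, 11, 4]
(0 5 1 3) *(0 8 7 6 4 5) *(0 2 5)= (0 2 5 1 3 8 7 6 4)= [2, 3, 5, 8, 0, 1, 4, 6, 7]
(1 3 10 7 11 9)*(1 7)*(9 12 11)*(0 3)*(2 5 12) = [3, 0, 5, 10, 4, 12, 6, 9, 8, 7, 1, 2, 11] = (0 3 10 1)(2 5 12 11)(7 9)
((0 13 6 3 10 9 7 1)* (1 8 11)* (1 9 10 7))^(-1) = [1, 9, 2, 6, 4, 5, 13, 3, 7, 11, 10, 8, 12, 0] = (0 1 9 11 8 7 3 6 13)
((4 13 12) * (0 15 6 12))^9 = (0 12)(4 15)(6 13) = [12, 1, 2, 3, 15, 5, 13, 7, 8, 9, 10, 11, 0, 6, 14, 4]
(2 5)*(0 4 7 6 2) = [4, 1, 5, 3, 7, 0, 2, 6] = (0 4 7 6 2 5)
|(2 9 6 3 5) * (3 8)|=6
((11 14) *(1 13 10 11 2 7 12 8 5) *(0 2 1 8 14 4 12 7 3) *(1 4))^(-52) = [3, 1, 0, 2, 14, 5, 6, 7, 8, 9, 10, 11, 4, 13, 12] = (0 3 2)(4 14 12)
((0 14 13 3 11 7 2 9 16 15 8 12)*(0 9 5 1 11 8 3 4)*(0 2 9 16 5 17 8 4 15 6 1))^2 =[13, 7, 8, 2, 17, 14, 11, 5, 16, 0, 10, 9, 6, 3, 15, 4, 1, 12] =(0 13 3 2 8 16 1 7 5 14 15 4 17 12 6 11 9)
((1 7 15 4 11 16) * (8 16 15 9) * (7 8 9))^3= (16)= [0, 1, 2, 3, 4, 5, 6, 7, 8, 9, 10, 11, 12, 13, 14, 15, 16]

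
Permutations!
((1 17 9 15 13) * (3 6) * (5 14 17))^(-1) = (1 13 15 9 17 14 5)(3 6) = [0, 13, 2, 6, 4, 1, 3, 7, 8, 17, 10, 11, 12, 15, 5, 9, 16, 14]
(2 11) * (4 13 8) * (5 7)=[0, 1, 11, 3, 13, 7, 6, 5, 4, 9, 10, 2, 12, 8]=(2 11)(4 13 8)(5 7)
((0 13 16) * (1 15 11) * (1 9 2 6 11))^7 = (0 13 16)(1 15)(2 9 11 6) = [13, 15, 9, 3, 4, 5, 2, 7, 8, 11, 10, 6, 12, 16, 14, 1, 0]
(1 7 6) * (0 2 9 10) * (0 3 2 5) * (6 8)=[5, 7, 9, 2, 4, 0, 1, 8, 6, 10, 3]=(0 5)(1 7 8 6)(2 9 10 3)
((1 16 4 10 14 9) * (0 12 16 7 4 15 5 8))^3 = (0 15)(1 10)(4 9)(5 12)(7 14)(8 16) = [15, 10, 2, 3, 9, 12, 6, 14, 16, 4, 1, 11, 5, 13, 7, 0, 8]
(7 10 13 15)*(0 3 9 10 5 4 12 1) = (0 3 9 10 13 15 7 5 4 12 1) = [3, 0, 2, 9, 12, 4, 6, 5, 8, 10, 13, 11, 1, 15, 14, 7]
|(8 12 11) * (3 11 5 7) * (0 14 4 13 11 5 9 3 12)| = 30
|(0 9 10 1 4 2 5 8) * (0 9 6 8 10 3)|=|(0 6 8 9 3)(1 4 2 5 10)|=5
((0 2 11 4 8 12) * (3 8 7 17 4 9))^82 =(0 8 9 2 12 3 11)(4 7 17) =[8, 1, 12, 11, 7, 5, 6, 17, 9, 2, 10, 0, 3, 13, 14, 15, 16, 4]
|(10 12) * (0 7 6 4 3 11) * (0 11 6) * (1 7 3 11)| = |(0 3 6 4 11 1 7)(10 12)| = 14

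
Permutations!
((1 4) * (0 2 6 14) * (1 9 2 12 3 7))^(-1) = [14, 7, 9, 12, 1, 5, 2, 3, 8, 4, 10, 11, 0, 13, 6] = (0 14 6 2 9 4 1 7 3 12)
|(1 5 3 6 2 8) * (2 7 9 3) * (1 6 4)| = 9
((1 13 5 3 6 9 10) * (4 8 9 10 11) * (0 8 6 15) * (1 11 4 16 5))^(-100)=[15, 1, 2, 5, 9, 16, 4, 7, 0, 8, 6, 10, 12, 13, 14, 3, 11]=(0 15 3 5 16 11 10 6 4 9 8)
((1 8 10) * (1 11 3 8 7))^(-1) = [0, 7, 2, 11, 4, 5, 6, 1, 3, 9, 8, 10] = (1 7)(3 11 10 8)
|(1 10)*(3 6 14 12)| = |(1 10)(3 6 14 12)| = 4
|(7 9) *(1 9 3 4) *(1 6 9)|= 5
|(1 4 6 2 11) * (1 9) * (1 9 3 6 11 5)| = |(1 4 11 3 6 2 5)| = 7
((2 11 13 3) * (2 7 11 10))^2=(3 11)(7 13)=[0, 1, 2, 11, 4, 5, 6, 13, 8, 9, 10, 3, 12, 7]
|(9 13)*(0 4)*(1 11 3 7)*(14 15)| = |(0 4)(1 11 3 7)(9 13)(14 15)| = 4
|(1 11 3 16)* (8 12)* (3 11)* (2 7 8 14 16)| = |(1 3 2 7 8 12 14 16)| = 8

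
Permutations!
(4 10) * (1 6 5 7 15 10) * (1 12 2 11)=(1 6 5 7 15 10 4 12 2 11)=[0, 6, 11, 3, 12, 7, 5, 15, 8, 9, 4, 1, 2, 13, 14, 10]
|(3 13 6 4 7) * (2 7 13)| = 3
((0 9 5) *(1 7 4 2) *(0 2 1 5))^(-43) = [9, 4, 5, 3, 7, 2, 6, 1, 8, 0] = (0 9)(1 4 7)(2 5)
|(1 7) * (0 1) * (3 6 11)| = |(0 1 7)(3 6 11)| = 3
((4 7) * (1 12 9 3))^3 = (1 3 9 12)(4 7) = [0, 3, 2, 9, 7, 5, 6, 4, 8, 12, 10, 11, 1]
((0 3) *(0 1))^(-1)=[1, 3, 2, 0]=(0 1 3)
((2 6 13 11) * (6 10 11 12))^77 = (2 11 10)(6 12 13) = [0, 1, 11, 3, 4, 5, 12, 7, 8, 9, 2, 10, 13, 6]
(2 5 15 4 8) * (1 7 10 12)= (1 7 10 12)(2 5 15 4 8)= [0, 7, 5, 3, 8, 15, 6, 10, 2, 9, 12, 11, 1, 13, 14, 4]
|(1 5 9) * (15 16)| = |(1 5 9)(15 16)| = 6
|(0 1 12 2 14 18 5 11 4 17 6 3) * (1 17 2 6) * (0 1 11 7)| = 36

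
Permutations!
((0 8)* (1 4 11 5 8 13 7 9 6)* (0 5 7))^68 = (13)(1 11 9)(4 7 6) = [0, 11, 2, 3, 7, 5, 4, 6, 8, 1, 10, 9, 12, 13]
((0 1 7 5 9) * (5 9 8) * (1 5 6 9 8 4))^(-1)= (0 9 6 8 7 1 4 5)= [9, 4, 2, 3, 5, 0, 8, 1, 7, 6]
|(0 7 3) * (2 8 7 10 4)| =|(0 10 4 2 8 7 3)| =7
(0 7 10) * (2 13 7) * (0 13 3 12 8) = [2, 1, 3, 12, 4, 5, 6, 10, 0, 9, 13, 11, 8, 7] = (0 2 3 12 8)(7 10 13)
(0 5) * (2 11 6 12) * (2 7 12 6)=(0 5)(2 11)(7 12)=[5, 1, 11, 3, 4, 0, 6, 12, 8, 9, 10, 2, 7]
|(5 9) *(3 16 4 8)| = 4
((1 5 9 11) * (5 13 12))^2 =(1 12 9)(5 11 13) =[0, 12, 2, 3, 4, 11, 6, 7, 8, 1, 10, 13, 9, 5]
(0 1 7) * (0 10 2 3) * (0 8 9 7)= (0 1)(2 3 8 9 7 10)= [1, 0, 3, 8, 4, 5, 6, 10, 9, 7, 2]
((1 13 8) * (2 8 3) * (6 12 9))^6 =(1 13 3 2 8) =[0, 13, 8, 2, 4, 5, 6, 7, 1, 9, 10, 11, 12, 3]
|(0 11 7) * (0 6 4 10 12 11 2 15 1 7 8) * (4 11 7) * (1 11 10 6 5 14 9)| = |(0 2 15 11 8)(1 4 6 10 12 7 5 14 9)| = 45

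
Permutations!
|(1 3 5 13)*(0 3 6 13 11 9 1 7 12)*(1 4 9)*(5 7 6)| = |(0 3 7 12)(1 5 11)(4 9)(6 13)| = 12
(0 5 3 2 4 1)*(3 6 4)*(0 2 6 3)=(0 5 3 6 4 1 2)=[5, 2, 0, 6, 1, 3, 4]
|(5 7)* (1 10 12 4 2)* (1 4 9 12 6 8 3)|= 10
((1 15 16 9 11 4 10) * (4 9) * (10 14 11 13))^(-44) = (1 15 16 4 14 11 9 13 10) = [0, 15, 2, 3, 14, 5, 6, 7, 8, 13, 1, 9, 12, 10, 11, 16, 4]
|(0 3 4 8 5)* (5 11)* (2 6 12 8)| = |(0 3 4 2 6 12 8 11 5)| = 9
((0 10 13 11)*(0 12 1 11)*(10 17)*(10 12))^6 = [13, 12, 2, 3, 4, 5, 6, 7, 8, 9, 11, 1, 17, 10, 14, 15, 16, 0] = (0 13 10 11 1 12 17)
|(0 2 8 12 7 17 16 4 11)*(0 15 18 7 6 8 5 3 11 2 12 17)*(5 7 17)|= 14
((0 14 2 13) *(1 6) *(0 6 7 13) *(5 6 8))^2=(0 2 14)(1 13 5)(6 7 8)=[2, 13, 14, 3, 4, 1, 7, 8, 6, 9, 10, 11, 12, 5, 0]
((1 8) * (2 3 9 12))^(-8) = [0, 1, 2, 3, 4, 5, 6, 7, 8, 9, 10, 11, 12] = (12)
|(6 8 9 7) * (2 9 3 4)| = |(2 9 7 6 8 3 4)| = 7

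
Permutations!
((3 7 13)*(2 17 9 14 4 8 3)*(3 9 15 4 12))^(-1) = (2 13 7 3 12 14 9 8 4 15 17) = [0, 1, 13, 12, 15, 5, 6, 3, 4, 8, 10, 11, 14, 7, 9, 17, 16, 2]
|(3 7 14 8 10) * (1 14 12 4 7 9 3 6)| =|(1 14 8 10 6)(3 9)(4 7 12)| =30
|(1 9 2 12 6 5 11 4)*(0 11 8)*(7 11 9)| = 28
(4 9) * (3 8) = (3 8)(4 9) = [0, 1, 2, 8, 9, 5, 6, 7, 3, 4]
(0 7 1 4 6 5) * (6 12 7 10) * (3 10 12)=(0 12 7 1 4 3 10 6 5)=[12, 4, 2, 10, 3, 0, 5, 1, 8, 9, 6, 11, 7]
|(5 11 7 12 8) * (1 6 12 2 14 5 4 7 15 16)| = 12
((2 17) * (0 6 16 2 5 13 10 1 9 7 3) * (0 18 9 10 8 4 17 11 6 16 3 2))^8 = [0, 1, 11, 18, 13, 4, 3, 2, 5, 7, 10, 6, 12, 17, 14, 15, 16, 8, 9] = (2 11 6 3 18 9 7)(4 13 17 8 5)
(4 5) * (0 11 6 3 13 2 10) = (0 11 6 3 13 2 10)(4 5) = [11, 1, 10, 13, 5, 4, 3, 7, 8, 9, 0, 6, 12, 2]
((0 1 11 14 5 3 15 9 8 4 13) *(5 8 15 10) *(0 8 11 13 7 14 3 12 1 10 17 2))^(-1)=(0 2 17 3 11 14 7 4 8 13 1 12 5 10)(9 15)=[2, 12, 17, 11, 8, 10, 6, 4, 13, 15, 0, 14, 5, 1, 7, 9, 16, 3]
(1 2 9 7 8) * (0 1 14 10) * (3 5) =(0 1 2 9 7 8 14 10)(3 5) =[1, 2, 9, 5, 4, 3, 6, 8, 14, 7, 0, 11, 12, 13, 10]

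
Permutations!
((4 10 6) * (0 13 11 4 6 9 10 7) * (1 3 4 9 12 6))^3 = (0 9 6 4 13 10 1 7 11 12 3) = [9, 7, 2, 0, 13, 5, 4, 11, 8, 6, 1, 12, 3, 10]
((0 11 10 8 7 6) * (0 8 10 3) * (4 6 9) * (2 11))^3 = [3, 1, 0, 11, 7, 5, 9, 6, 4, 8, 10, 2] = (0 3 11 2)(4 7 6 9 8)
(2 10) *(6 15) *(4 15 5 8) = [0, 1, 10, 3, 15, 8, 5, 7, 4, 9, 2, 11, 12, 13, 14, 6] = (2 10)(4 15 6 5 8)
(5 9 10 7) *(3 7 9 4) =(3 7 5 4)(9 10) =[0, 1, 2, 7, 3, 4, 6, 5, 8, 10, 9]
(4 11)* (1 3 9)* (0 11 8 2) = (0 11 4 8 2)(1 3 9) = [11, 3, 0, 9, 8, 5, 6, 7, 2, 1, 10, 4]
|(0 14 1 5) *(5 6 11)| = 6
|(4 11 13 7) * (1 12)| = 4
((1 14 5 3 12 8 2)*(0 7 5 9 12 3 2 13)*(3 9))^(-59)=(0 9 2 13 3 5 8 14 7 12 1)=[9, 0, 13, 5, 4, 8, 6, 12, 14, 2, 10, 11, 1, 3, 7]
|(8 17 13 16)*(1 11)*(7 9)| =4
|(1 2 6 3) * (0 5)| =4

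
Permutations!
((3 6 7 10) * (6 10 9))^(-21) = (3 10) = [0, 1, 2, 10, 4, 5, 6, 7, 8, 9, 3]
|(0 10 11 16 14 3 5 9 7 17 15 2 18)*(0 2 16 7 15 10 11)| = 30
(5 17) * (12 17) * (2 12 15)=(2 12 17 5 15)=[0, 1, 12, 3, 4, 15, 6, 7, 8, 9, 10, 11, 17, 13, 14, 2, 16, 5]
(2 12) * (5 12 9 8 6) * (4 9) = (2 4 9 8 6 5 12) = [0, 1, 4, 3, 9, 12, 5, 7, 6, 8, 10, 11, 2]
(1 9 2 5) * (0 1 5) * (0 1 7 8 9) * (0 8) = [7, 8, 1, 3, 4, 5, 6, 0, 9, 2] = (0 7)(1 8 9 2)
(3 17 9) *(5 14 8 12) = (3 17 9)(5 14 8 12) = [0, 1, 2, 17, 4, 14, 6, 7, 12, 3, 10, 11, 5, 13, 8, 15, 16, 9]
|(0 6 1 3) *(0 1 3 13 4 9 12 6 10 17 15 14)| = 35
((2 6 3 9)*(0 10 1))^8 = (0 1 10) = [1, 10, 2, 3, 4, 5, 6, 7, 8, 9, 0]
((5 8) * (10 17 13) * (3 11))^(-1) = [0, 1, 2, 11, 4, 8, 6, 7, 5, 9, 13, 3, 12, 17, 14, 15, 16, 10] = (3 11)(5 8)(10 13 17)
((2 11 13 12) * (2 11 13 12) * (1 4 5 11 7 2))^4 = (1 12)(2 5)(4 7)(11 13) = [0, 12, 5, 3, 7, 2, 6, 4, 8, 9, 10, 13, 1, 11]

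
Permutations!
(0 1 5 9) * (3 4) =(0 1 5 9)(3 4) =[1, 5, 2, 4, 3, 9, 6, 7, 8, 0]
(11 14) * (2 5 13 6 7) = (2 5 13 6 7)(11 14) = [0, 1, 5, 3, 4, 13, 7, 2, 8, 9, 10, 14, 12, 6, 11]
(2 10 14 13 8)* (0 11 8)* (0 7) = (0 11 8 2 10 14 13 7) = [11, 1, 10, 3, 4, 5, 6, 0, 2, 9, 14, 8, 12, 7, 13]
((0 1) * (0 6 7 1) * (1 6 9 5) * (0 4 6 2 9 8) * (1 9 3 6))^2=[1, 0, 6, 7, 8, 5, 2, 3, 4, 9]=(9)(0 1)(2 6)(3 7)(4 8)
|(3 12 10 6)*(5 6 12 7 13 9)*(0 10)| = 6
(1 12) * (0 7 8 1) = (0 7 8 1 12) = [7, 12, 2, 3, 4, 5, 6, 8, 1, 9, 10, 11, 0]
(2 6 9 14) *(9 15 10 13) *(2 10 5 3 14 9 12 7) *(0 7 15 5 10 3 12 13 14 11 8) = (0 7 2 6 5 12 15 10 14 3 11 8) = [7, 1, 6, 11, 4, 12, 5, 2, 0, 9, 14, 8, 15, 13, 3, 10]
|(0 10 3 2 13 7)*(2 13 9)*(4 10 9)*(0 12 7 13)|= 6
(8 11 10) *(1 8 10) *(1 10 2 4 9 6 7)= (1 8 11 10 2 4 9 6 7)= [0, 8, 4, 3, 9, 5, 7, 1, 11, 6, 2, 10]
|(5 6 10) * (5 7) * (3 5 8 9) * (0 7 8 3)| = |(0 7 3 5 6 10 8 9)| = 8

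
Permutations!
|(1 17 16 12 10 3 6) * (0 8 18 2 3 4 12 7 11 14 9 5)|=42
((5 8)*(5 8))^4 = (8) = [0, 1, 2, 3, 4, 5, 6, 7, 8]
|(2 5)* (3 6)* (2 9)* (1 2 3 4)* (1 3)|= |(1 2 5 9)(3 6 4)|= 12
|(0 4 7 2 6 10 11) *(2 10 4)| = |(0 2 6 4 7 10 11)| = 7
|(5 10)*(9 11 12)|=|(5 10)(9 11 12)|=6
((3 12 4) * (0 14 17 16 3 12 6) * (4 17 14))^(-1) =(0 6 3 16 17 12 4) =[6, 1, 2, 16, 0, 5, 3, 7, 8, 9, 10, 11, 4, 13, 14, 15, 17, 12]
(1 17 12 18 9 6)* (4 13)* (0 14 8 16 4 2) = (0 14 8 16 4 13 2)(1 17 12 18 9 6) = [14, 17, 0, 3, 13, 5, 1, 7, 16, 6, 10, 11, 18, 2, 8, 15, 4, 12, 9]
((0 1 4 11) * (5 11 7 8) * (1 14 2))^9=(14)=[0, 1, 2, 3, 4, 5, 6, 7, 8, 9, 10, 11, 12, 13, 14]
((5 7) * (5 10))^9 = [0, 1, 2, 3, 4, 5, 6, 7, 8, 9, 10] = (10)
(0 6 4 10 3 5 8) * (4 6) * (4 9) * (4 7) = (0 9 7 4 10 3 5 8) = [9, 1, 2, 5, 10, 8, 6, 4, 0, 7, 3]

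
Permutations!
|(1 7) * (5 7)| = 3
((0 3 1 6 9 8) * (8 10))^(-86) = (0 10 6 3 8 9 1) = [10, 0, 2, 8, 4, 5, 3, 7, 9, 1, 6]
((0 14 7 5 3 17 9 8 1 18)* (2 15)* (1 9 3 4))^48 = (0 18 1 4 5 7 14) = [18, 4, 2, 3, 5, 7, 6, 14, 8, 9, 10, 11, 12, 13, 0, 15, 16, 17, 1]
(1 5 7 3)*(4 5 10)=(1 10 4 5 7 3)=[0, 10, 2, 1, 5, 7, 6, 3, 8, 9, 4]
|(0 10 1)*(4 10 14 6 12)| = 7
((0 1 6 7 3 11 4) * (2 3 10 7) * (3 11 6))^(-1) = (0 4 11 2 6 3 1)(7 10) = [4, 0, 6, 1, 11, 5, 3, 10, 8, 9, 7, 2]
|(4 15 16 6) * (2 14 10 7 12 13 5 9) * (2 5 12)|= |(2 14 10 7)(4 15 16 6)(5 9)(12 13)|= 4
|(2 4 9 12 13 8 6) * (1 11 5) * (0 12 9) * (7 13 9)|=|(0 12 9 7 13 8 6 2 4)(1 11 5)|=9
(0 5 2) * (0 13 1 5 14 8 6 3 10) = (0 14 8 6 3 10)(1 5 2 13) = [14, 5, 13, 10, 4, 2, 3, 7, 6, 9, 0, 11, 12, 1, 8]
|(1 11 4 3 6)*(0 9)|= |(0 9)(1 11 4 3 6)|= 10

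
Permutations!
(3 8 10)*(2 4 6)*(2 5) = (2 4 6 5)(3 8 10) = [0, 1, 4, 8, 6, 2, 5, 7, 10, 9, 3]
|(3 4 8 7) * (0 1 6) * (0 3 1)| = |(1 6 3 4 8 7)| = 6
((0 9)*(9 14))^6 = (14) = [0, 1, 2, 3, 4, 5, 6, 7, 8, 9, 10, 11, 12, 13, 14]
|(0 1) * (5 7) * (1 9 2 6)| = 10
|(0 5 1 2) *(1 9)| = 5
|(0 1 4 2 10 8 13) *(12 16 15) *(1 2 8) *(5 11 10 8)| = 60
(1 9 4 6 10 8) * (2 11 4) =(1 9 2 11 4 6 10 8) =[0, 9, 11, 3, 6, 5, 10, 7, 1, 2, 8, 4]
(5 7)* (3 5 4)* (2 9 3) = (2 9 3 5 7 4) = [0, 1, 9, 5, 2, 7, 6, 4, 8, 3]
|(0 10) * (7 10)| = |(0 7 10)| = 3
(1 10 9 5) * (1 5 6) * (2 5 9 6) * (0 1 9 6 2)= [1, 10, 5, 3, 4, 6, 9, 7, 8, 0, 2]= (0 1 10 2 5 6 9)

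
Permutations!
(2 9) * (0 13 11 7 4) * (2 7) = (0 13 11 2 9 7 4) = [13, 1, 9, 3, 0, 5, 6, 4, 8, 7, 10, 2, 12, 11]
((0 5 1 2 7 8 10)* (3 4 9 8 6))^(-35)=[8, 0, 5, 7, 6, 10, 2, 1, 4, 3, 9]=(0 8 4 6 2 5 10 9 3 7 1)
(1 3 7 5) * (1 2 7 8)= (1 3 8)(2 7 5)= [0, 3, 7, 8, 4, 2, 6, 5, 1]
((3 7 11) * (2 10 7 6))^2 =[0, 1, 7, 2, 4, 5, 10, 3, 8, 9, 11, 6] =(2 7 3)(6 10 11)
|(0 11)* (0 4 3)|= |(0 11 4 3)|= 4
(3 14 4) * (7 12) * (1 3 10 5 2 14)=(1 3)(2 14 4 10 5)(7 12)=[0, 3, 14, 1, 10, 2, 6, 12, 8, 9, 5, 11, 7, 13, 4]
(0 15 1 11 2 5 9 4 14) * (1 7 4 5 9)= (0 15 7 4 14)(1 11 2 9 5)= [15, 11, 9, 3, 14, 1, 6, 4, 8, 5, 10, 2, 12, 13, 0, 7]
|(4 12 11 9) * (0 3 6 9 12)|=10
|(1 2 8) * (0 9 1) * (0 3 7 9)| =|(1 2 8 3 7 9)| =6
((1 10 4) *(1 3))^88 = (10) = [0, 1, 2, 3, 4, 5, 6, 7, 8, 9, 10]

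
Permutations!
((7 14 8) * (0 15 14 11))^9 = (0 8)(7 15)(11 14) = [8, 1, 2, 3, 4, 5, 6, 15, 0, 9, 10, 14, 12, 13, 11, 7]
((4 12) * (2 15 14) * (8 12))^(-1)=[0, 1, 14, 3, 12, 5, 6, 7, 4, 9, 10, 11, 8, 13, 15, 2]=(2 14 15)(4 12 8)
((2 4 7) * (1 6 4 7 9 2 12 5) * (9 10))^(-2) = [0, 12, 10, 3, 1, 7, 5, 9, 8, 4, 6, 11, 2] = (1 12 2 10 6 5 7 9 4)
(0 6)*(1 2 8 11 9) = [6, 2, 8, 3, 4, 5, 0, 7, 11, 1, 10, 9] = (0 6)(1 2 8 11 9)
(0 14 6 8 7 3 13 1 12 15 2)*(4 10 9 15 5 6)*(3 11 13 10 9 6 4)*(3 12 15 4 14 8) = [8, 15, 0, 10, 9, 14, 3, 11, 7, 4, 6, 13, 5, 1, 12, 2] = (0 8 7 11 13 1 15 2)(3 10 6)(4 9)(5 14 12)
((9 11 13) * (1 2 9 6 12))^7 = (13) = [0, 1, 2, 3, 4, 5, 6, 7, 8, 9, 10, 11, 12, 13]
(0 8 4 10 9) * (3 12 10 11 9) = (0 8 4 11 9)(3 12 10) = [8, 1, 2, 12, 11, 5, 6, 7, 4, 0, 3, 9, 10]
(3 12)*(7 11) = (3 12)(7 11) = [0, 1, 2, 12, 4, 5, 6, 11, 8, 9, 10, 7, 3]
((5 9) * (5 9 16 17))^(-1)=(5 17 16)=[0, 1, 2, 3, 4, 17, 6, 7, 8, 9, 10, 11, 12, 13, 14, 15, 5, 16]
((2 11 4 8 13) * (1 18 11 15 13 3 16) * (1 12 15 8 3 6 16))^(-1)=(1 3 4 11 18)(2 13 15 12 16 6 8)=[0, 3, 13, 4, 11, 5, 8, 7, 2, 9, 10, 18, 16, 15, 14, 12, 6, 17, 1]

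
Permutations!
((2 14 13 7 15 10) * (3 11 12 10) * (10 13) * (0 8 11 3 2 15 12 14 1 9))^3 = [14, 8, 0, 3, 4, 5, 6, 7, 10, 11, 1, 15, 12, 13, 2, 9] = (0 14 2)(1 8 10)(9 11 15)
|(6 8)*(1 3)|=|(1 3)(6 8)|=2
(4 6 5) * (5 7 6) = (4 5)(6 7) = [0, 1, 2, 3, 5, 4, 7, 6]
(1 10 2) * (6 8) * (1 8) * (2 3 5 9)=[0, 10, 8, 5, 4, 9, 1, 7, 6, 2, 3]=(1 10 3 5 9 2 8 6)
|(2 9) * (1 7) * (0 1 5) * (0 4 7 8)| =|(0 1 8)(2 9)(4 7 5)| =6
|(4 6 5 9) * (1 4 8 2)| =7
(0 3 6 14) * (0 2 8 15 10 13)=[3, 1, 8, 6, 4, 5, 14, 7, 15, 9, 13, 11, 12, 0, 2, 10]=(0 3 6 14 2 8 15 10 13)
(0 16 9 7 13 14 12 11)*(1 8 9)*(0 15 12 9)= (0 16 1 8)(7 13 14 9)(11 15 12)= [16, 8, 2, 3, 4, 5, 6, 13, 0, 7, 10, 15, 11, 14, 9, 12, 1]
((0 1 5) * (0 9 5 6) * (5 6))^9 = (0 6 9 5 1) = [6, 0, 2, 3, 4, 1, 9, 7, 8, 5]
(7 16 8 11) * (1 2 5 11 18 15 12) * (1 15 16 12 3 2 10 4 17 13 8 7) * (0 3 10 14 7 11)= (0 3 2 5)(1 14 7 12 15 10 4 17 13 8 18 16 11)= [3, 14, 5, 2, 17, 0, 6, 12, 18, 9, 4, 1, 15, 8, 7, 10, 11, 13, 16]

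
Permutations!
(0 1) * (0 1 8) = (0 8) = [8, 1, 2, 3, 4, 5, 6, 7, 0]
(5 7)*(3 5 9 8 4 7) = (3 5)(4 7 9 8) = [0, 1, 2, 5, 7, 3, 6, 9, 4, 8]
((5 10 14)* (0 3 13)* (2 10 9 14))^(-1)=(0 13 3)(2 10)(5 14 9)=[13, 1, 10, 0, 4, 14, 6, 7, 8, 5, 2, 11, 12, 3, 9]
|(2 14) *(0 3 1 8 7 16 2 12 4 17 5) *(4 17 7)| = |(0 3 1 8 4 7 16 2 14 12 17 5)| = 12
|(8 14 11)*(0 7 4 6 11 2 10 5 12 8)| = |(0 7 4 6 11)(2 10 5 12 8 14)| = 30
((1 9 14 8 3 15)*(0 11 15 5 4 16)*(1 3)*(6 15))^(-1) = (0 16 4 5 3 15 6 11)(1 8 14 9) = [16, 8, 2, 15, 5, 3, 11, 7, 14, 1, 10, 0, 12, 13, 9, 6, 4]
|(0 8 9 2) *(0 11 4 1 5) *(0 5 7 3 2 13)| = |(0 8 9 13)(1 7 3 2 11 4)| = 12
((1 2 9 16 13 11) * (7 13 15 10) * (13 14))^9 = (1 11 13 14 7 10 15 16 9 2) = [0, 11, 1, 3, 4, 5, 6, 10, 8, 2, 15, 13, 12, 14, 7, 16, 9]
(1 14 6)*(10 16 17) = (1 14 6)(10 16 17) = [0, 14, 2, 3, 4, 5, 1, 7, 8, 9, 16, 11, 12, 13, 6, 15, 17, 10]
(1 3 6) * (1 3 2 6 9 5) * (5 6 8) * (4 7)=[0, 2, 8, 9, 7, 1, 3, 4, 5, 6]=(1 2 8 5)(3 9 6)(4 7)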